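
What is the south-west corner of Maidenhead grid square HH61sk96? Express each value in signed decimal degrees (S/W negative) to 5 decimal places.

-18.55833, -26.42500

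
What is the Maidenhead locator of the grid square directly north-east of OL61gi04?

Longitude extended square 0; +1 → 1.
Latitude extended square 4; +1 → 5.

OL61gi15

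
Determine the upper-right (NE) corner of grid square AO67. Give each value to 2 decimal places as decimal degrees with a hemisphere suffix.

Field A=0, O=14: +0·20° lon, +14·10° lat → SW at lon -180°, lat 50°.
Square 6, 7: +6·2° lon, +7·1° lat → SW at lon -168°, lat 57°.
Cell spans 2° lon × 1° lat. NE corner is SW corner plus one full cell.
latitude 58.00° N, longitude 166.00° W.

58.00° N, 166.00° W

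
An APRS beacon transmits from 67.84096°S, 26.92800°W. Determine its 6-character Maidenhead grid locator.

Offset from 180°W / 90°S: lon 153.0720°, lat 22.1590°.
Field: lon ⌊153.0720/20⌋ = 7 → H; lat ⌊22.1590/10⌋ = 2 → C.
Square: lon ⌊13.0720/2⌋ = 6; lat ⌊2.1590/1⌋ = 2.
Subsquare: lon ⌊1.0720/0.0833333⌋ = 12 → m; lat ⌊0.1590/0.0416667⌋ = 3 → d.

HC62md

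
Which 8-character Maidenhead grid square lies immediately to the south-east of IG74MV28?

IG74mv37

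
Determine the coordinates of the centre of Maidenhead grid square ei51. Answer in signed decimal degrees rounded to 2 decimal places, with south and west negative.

Field E=4, I=8: +4·20° lon, +8·10° lat → SW at lon -100°, lat -10°.
Square 5, 1: +5·2° lon, +1·1° lat → SW at lon -90°, lat -9°.
Cell spans 2° lon × 1° lat. Centre is SW corner plus half of each.
latitude -8.50, longitude -89.00.

-8.50, -89.00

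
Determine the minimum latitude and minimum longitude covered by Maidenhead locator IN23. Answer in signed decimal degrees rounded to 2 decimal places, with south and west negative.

43.00, -16.00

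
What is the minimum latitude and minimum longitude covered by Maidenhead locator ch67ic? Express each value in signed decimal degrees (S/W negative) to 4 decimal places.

-12.9167, -127.3333

Field C=2, H=7: +2·20° lon, +7·10° lat → SW at lon -140°, lat -20°.
Square 6, 7: +6·2° lon, +7·1° lat → SW at lon -128°, lat -13°.
Subsquare i=8, c=2: +8·0.0833333° lon, +2·0.0416667° lat → SW at lon -127.333°, lat -12.9167°.
latitude -12.9167, longitude -127.3333.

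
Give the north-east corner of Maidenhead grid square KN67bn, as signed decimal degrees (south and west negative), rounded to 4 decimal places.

Field K=10, N=13: +10·20° lon, +13·10° lat → SW at lon 20°, lat 40°.
Square 6, 7: +6·2° lon, +7·1° lat → SW at lon 32°, lat 47°.
Subsquare b=1, n=13: +1·0.0833333° lon, +13·0.0416667° lat → SW at lon 32.0833°, lat 47.5417°.
Cell spans 0.0833333° lon × 0.0416667° lat. NE corner is SW corner plus one full cell.
latitude 47.5833, longitude 32.1667.

47.5833, 32.1667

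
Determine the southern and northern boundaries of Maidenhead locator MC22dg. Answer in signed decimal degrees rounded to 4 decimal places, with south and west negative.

-67.7500, -67.7083

Field M=12, C=2: +12·20° lon, +2·10° lat → SW at lon 60°, lat -70°.
Square 2, 2: +2·2° lon, +2·1° lat → SW at lon 64°, lat -68°.
Subsquare d=3, g=6: +3·0.0833333° lon, +6·0.0416667° lat → SW at lon 64.25°, lat -67.75°.
Cell spans 0.0833333° lon × 0.0416667° lat.
south -67.7500, north -67.7083.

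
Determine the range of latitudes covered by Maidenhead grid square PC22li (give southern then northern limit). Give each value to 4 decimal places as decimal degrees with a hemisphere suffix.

Field P=15, C=2: +15·20° lon, +2·10° lat → SW at lon 120°, lat -70°.
Square 2, 2: +2·2° lon, +2·1° lat → SW at lon 124°, lat -68°.
Subsquare l=11, i=8: +11·0.0833333° lon, +8·0.0416667° lat → SW at lon 124.917°, lat -67.6667°.
Cell spans 0.0833333° lon × 0.0416667° lat.
south 67.6667° S, north 67.6250° S.

67.6667° S, 67.6250° S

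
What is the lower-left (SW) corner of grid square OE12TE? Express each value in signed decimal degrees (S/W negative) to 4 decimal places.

Field O=14, E=4: +14·20° lon, +4·10° lat → SW at lon 100°, lat -50°.
Square 1, 2: +1·2° lon, +2·1° lat → SW at lon 102°, lat -48°.
Subsquare t=19, e=4: +19·0.0833333° lon, +4·0.0416667° lat → SW at lon 103.583°, lat -47.8333°.
latitude -47.8333, longitude 103.5833.

-47.8333, 103.5833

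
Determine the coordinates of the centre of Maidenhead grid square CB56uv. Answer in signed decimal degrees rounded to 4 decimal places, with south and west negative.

-73.1042, -128.2917

Field C=2, B=1: +2·20° lon, +1·10° lat → SW at lon -140°, lat -80°.
Square 5, 6: +5·2° lon, +6·1° lat → SW at lon -130°, lat -74°.
Subsquare u=20, v=21: +20·0.0833333° lon, +21·0.0416667° lat → SW at lon -128.333°, lat -73.125°.
Cell spans 0.0833333° lon × 0.0416667° lat. Centre is SW corner plus half of each.
latitude -73.1042, longitude -128.2917.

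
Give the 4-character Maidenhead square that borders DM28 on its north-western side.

DM19

Longitude square 2; −1 → 1.
Latitude square 8; +1 → 9.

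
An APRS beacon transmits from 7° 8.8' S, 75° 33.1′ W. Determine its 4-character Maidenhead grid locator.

FI22

Shift to the Maidenhead origin (180°W, 90°S): lon 104.45, lat 82.85.
Field (20°×10°, letters A–R): lon ⌊104.45/20⌋ = 5 → F; lat ⌊82.85/10⌋ = 8 → I.
Square (2°×1°, digits 0–9): lon ⌊4.45/2⌋ = 2; lat ⌊2.85/1⌋ = 2.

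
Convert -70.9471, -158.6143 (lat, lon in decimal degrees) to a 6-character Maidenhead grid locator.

BB09qb

Offset from 180°W / 90°S: lon 21.3857°, lat 19.0529°.
Field (20°×10°, letters A–R): lon ⌊21.3857/20⌋ = 1 → B; lat ⌊19.0529/10⌋ = 1 → B.
Square (2°×1°, digits 0–9): lon ⌊1.3857/2⌋ = 0; lat ⌊9.0529/1⌋ = 9.
Subsquare (5′×2.5′, letters a–x): lon ⌊1.3857/0.0833333⌋ = 16 → q; lat ⌊0.0529/0.0416667⌋ = 1 → b.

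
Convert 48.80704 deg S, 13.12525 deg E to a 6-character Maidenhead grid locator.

JE61ne

Add 180° to longitude and 90° to latitude: 193.1252, 41.1930.
Field: 193.1252/20 → 9 → J, 41.1930/10 → 4 → E; chars JE.
Square: 13.1252/2 → 6, 1.1930/1 → 1; chars 61.
Subsquare: 1.1252/0.0833333 → 13 → n, 0.1930/0.0416667 → 4 → e; chars ne.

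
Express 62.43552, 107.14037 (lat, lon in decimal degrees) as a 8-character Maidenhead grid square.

OP32nk64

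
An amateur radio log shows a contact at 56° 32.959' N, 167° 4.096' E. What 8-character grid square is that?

Add 180° to longitude and 90° to latitude: 347.06827, 146.54932.
Field (20°×10°, letters A–R): lon ⌊347.06827/20⌋ = 17 → R; lat ⌊146.54932/10⌋ = 14 → O.
Square (2°×1°, digits 0–9): lon ⌊7.06827/2⌋ = 3; lat ⌊6.54932/1⌋ = 6.
Subsquare (5′×2.5′, letters a–x): lon ⌊1.06827/0.0833333⌋ = 12 → m; lat ⌊0.54932/0.0416667⌋ = 13 → n.
Extended square (30″×15″, digits 0–9): lon ⌊0.06827/0.00833333⌋ = 8; lat ⌊0.00765/0.00416667⌋ = 1.

RO36mn81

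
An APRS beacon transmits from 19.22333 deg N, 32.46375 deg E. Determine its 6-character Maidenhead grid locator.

KK69ff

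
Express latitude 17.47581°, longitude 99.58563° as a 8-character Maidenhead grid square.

NK97tl04

Offset from 180°W / 90°S: lon 279.58563°, lat 107.47581°.
Field: 279.58563/20 → 13 → N, 107.47581/10 → 10 → K; chars NK.
Square: 19.58563/2 → 9, 7.47581/1 → 7; chars 97.
Subsquare: 1.58563/0.0833333 → 19 → t, 0.47581/0.0416667 → 11 → l; chars tl.
Extended square: 0.00230/0.00833333 → 0, 0.01748/0.00416667 → 4; chars 04.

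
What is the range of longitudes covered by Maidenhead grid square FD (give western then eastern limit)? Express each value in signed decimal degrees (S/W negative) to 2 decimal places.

-80.00, -60.00

Field F=5, D=3: +5·20° lon, +3·10° lat → SW at lon -80°, lat -60°.
Cell spans 20° lon × 10° lat.
west -80.00, east -60.00.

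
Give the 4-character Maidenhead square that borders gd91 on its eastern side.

HD01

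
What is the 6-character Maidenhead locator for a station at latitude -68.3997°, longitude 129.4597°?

Offset from 180°W / 90°S: lon 309.4597°, lat 21.6003°.
Field: 309.4597/20 → 15 → P, 21.6003/10 → 2 → C; chars PC.
Square: 9.4597/2 → 4, 1.6003/1 → 1; chars 41.
Subsquare: 1.4597/0.0833333 → 17 → r, 0.6003/0.0416667 → 14 → o; chars ro.

PC41ro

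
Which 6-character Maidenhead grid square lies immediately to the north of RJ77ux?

RJ78ua

Latitude subsquare x = 23; +1 → 24, wraps to 0 = a, carry into square.
Latitude square 7; +1 → 8.
The longitude characters are unchanged.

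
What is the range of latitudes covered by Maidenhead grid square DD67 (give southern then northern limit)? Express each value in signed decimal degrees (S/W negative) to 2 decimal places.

-53.00, -52.00

Field D=3, D=3: +3·20° lon, +3·10° lat → SW at lon -120°, lat -60°.
Square 6, 7: +6·2° lon, +7·1° lat → SW at lon -108°, lat -53°.
Cell spans 2° lon × 1° lat.
south -53.00, north -52.00.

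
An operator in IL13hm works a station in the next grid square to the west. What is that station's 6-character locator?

Longitude subsquare h = 7; −1 → 6 = g.
The latitude characters are unchanged.

IL13gm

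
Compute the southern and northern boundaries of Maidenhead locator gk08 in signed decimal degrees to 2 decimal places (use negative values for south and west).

18.00, 19.00

Field G=6, K=10: +6·20° lon, +10·10° lat → SW at lon -60°, lat 10°.
Square 0, 8: +0·2° lon, +8·1° lat → SW at lon -60°, lat 18°.
Cell spans 2° lon × 1° lat.
south 18.00, north 19.00.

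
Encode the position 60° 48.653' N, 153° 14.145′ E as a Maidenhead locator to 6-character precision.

QP60ot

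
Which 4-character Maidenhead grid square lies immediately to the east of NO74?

NO84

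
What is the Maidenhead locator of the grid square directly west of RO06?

QO96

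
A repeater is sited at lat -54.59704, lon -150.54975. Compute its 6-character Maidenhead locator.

BD45rj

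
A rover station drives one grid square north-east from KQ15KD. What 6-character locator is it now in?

KQ15le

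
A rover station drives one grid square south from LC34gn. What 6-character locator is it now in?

LC34gm

Latitude subsquare n = 13; −1 → 12 = m.
The longitude characters are unchanged.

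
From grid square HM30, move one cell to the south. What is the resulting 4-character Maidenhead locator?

HL39

Latitude square 0; −1 → -1, wraps to 9, carry into field.
Latitude field M = 12; −1 → 11 = L.
The longitude characters are unchanged.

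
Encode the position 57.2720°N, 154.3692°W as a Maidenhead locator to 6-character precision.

Add 180° to longitude and 90° to latitude: 25.6308, 147.2720.
Field: lon ⌊25.6308/20⌋ = 1 → B; lat ⌊147.2720/10⌋ = 14 → O.
Square: lon ⌊5.6308/2⌋ = 2; lat ⌊7.2720/1⌋ = 7.
Subsquare: lon ⌊1.6308/0.0833333⌋ = 19 → t; lat ⌊0.2720/0.0416667⌋ = 6 → g.

BO27tg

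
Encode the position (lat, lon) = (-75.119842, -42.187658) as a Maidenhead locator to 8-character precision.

GB84vv71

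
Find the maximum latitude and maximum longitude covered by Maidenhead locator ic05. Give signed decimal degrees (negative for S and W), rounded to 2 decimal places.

Field I=8, C=2: +8·20° lon, +2·10° lat → SW at lon -20°, lat -70°.
Square 0, 5: +0·2° lon, +5·1° lat → SW at lon -20°, lat -65°.
Cell spans 2° lon × 1° lat. NE corner is SW corner plus one full cell.
latitude -64.00, longitude -18.00.

-64.00, -18.00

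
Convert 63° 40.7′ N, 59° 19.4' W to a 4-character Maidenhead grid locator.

Offset from 180°W / 90°S: lon 120.68°, lat 153.68°.
Field (20°×10°, letters A–R): lon ⌊120.68/20⌋ = 6 → G; lat ⌊153.68/10⌋ = 15 → P.
Square (2°×1°, digits 0–9): lon ⌊0.68/2⌋ = 0; lat ⌊3.68/1⌋ = 3.

GP03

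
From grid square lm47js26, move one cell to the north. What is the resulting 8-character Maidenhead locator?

Latitude extended square 6; +1 → 7.
The longitude characters are unchanged.

LM47js27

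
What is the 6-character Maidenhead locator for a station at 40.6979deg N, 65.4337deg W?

FN70gq

Shift to the Maidenhead origin (180°W, 90°S): lon 114.5663, lat 130.6979.
Field (20°×10°, letters A–R): 114.5663/20 → 5 → F, 130.6979/10 → 13 → N; chars FN.
Square (2°×1°, digits 0–9): 14.5663/2 → 7, 0.6979/1 → 0; chars 70.
Subsquare (5′×2.5′, letters a–x): 0.5663/0.0833333 → 6 → g, 0.6979/0.0416667 → 16 → q; chars gq.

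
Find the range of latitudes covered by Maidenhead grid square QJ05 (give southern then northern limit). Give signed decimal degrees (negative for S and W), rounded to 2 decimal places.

Field Q=16, J=9: +16·20° lon, +9·10° lat → SW at lon 140°, lat 0°.
Square 0, 5: +0·2° lon, +5·1° lat → SW at lon 140°, lat 5°.
Cell spans 2° lon × 1° lat.
south 5.00, north 6.00.

5.00, 6.00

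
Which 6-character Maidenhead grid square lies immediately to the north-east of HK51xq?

HK61ar

Longitude subsquare x = 23; +1 → 24, wraps to 0 = a, carry into square.
Longitude square 5; +1 → 6.
Latitude subsquare q = 16; +1 → 17 = r.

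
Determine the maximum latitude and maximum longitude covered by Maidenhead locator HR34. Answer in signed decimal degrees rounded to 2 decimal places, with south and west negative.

85.00, -32.00

Field H=7, R=17: +7·20° lon, +17·10° lat → SW at lon -40°, lat 80°.
Square 3, 4: +3·2° lon, +4·1° lat → SW at lon -34°, lat 84°.
Cell spans 2° lon × 1° lat. NE corner is SW corner plus one full cell.
latitude 85.00, longitude -32.00.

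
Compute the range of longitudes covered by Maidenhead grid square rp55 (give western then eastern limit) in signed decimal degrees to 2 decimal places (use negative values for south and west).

Field R=17, P=15: +17·20° lon, +15·10° lat → SW at lon 160°, lat 60°.
Square 5, 5: +5·2° lon, +5·1° lat → SW at lon 170°, lat 65°.
Cell spans 2° lon × 1° lat.
west 170.00, east 172.00.

170.00, 172.00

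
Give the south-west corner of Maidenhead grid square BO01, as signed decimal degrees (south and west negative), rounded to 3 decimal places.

51.000, -160.000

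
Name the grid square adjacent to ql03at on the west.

Longitude subsquare a = 0; −1 → -1, wraps to 23 = x, carry into square.
Longitude square 0; −1 → -1, wraps to 9, carry into field.
Longitude field Q = 16; −1 → 15 = P.
The latitude characters are unchanged.

PL93xt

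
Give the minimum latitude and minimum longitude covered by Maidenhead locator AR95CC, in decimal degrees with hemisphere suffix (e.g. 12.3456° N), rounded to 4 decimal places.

85.0833° N, 161.8333° W

Field A=0, R=17: +0·20° lon, +17·10° lat → SW at lon -180°, lat 80°.
Square 9, 5: +9·2° lon, +5·1° lat → SW at lon -162°, lat 85°.
Subsquare c=2, c=2: +2·0.0833333° lon, +2·0.0416667° lat → SW at lon -161.833°, lat 85.0833°.
latitude 85.0833° N, longitude 161.8333° W.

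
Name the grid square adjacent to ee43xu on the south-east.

EE53at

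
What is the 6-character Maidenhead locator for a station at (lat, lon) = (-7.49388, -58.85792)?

GI02nm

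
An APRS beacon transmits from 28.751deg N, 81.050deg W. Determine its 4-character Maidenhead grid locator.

Offset from 180°W / 90°S: lon 98.95°, lat 118.75°.
Field: 98.95/20 → 4 → E, 118.75/10 → 11 → L; chars EL.
Square: 18.95/2 → 9, 8.75/1 → 8; chars 98.

EL98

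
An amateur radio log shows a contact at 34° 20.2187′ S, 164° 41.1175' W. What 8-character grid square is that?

Shift to the Maidenhead origin (180°W, 90°S): lon 15.31471, lat 55.66302.
Field: 15.31471/20 → 0 → A, 55.66302/10 → 5 → F; chars AF.
Square: 15.31471/2 → 7, 5.66302/1 → 5; chars 75.
Subsquare: 1.31471/0.0833333 → 15 → p, 0.66302/0.0416667 → 15 → p; chars pp.
Extended square: 0.06471/0.00833333 → 7, 0.03802/0.00416667 → 9; chars 79.

AF75pp79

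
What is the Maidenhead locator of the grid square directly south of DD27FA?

DD26fx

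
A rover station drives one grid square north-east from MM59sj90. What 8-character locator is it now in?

Longitude extended square 9; +1 → 10, wraps to 0, carry into subsquare.
Longitude subsquare s = 18; +1 → 19 = t.
Latitude extended square 0; +1 → 1.

MM59tj01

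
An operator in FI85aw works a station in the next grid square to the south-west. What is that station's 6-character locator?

FI75xv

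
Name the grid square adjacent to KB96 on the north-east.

LB07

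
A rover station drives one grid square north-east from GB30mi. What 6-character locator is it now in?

Longitude subsquare m = 12; +1 → 13 = n.
Latitude subsquare i = 8; +1 → 9 = j.

GB30nj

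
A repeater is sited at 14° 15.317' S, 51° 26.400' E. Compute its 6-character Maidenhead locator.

LH55rr

Add 180° to longitude and 90° to latitude: 231.4400, 75.7447.
Field: 231.4400/20 → 11 → L, 75.7447/10 → 7 → H; chars LH.
Square: 11.4400/2 → 5, 5.7447/1 → 5; chars 55.
Subsquare: 1.4400/0.0833333 → 17 → r, 0.7447/0.0416667 → 17 → r; chars rr.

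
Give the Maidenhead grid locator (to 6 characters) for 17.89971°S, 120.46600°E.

Offset from 180°W / 90°S: lon 300.4660°, lat 72.1003°.
Field: lon ⌊300.4660/20⌋ = 15 → P; lat ⌊72.1003/10⌋ = 7 → H.
Square: lon ⌊0.4660/2⌋ = 0; lat ⌊2.1003/1⌋ = 2.
Subsquare: lon ⌊0.4660/0.0833333⌋ = 5 → f; lat ⌊0.1003/0.0416667⌋ = 2 → c.

PH02fc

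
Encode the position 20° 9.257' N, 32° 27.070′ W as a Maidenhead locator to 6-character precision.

HL30sd

Offset from 180°W / 90°S: lon 147.5488°, lat 110.1543°.
Field (20°×10°, letters A–R): lon ⌊147.5488/20⌋ = 7 → H; lat ⌊110.1543/10⌋ = 11 → L.
Square (2°×1°, digits 0–9): lon ⌊7.5488/2⌋ = 3; lat ⌊0.1543/1⌋ = 0.
Subsquare (5′×2.5′, letters a–x): lon ⌊1.5488/0.0833333⌋ = 18 → s; lat ⌊0.1543/0.0416667⌋ = 3 → d.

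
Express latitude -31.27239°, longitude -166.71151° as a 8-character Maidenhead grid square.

AF68pr44

Offset from 180°W / 90°S: lon 13.28849°, lat 58.72761°.
Field: lon ⌊13.28849/20⌋ = 0 → A; lat ⌊58.72761/10⌋ = 5 → F.
Square: lon ⌊13.28849/2⌋ = 6; lat ⌊8.72761/1⌋ = 8.
Subsquare: lon ⌊1.28849/0.0833333⌋ = 15 → p; lat ⌊0.72761/0.0416667⌋ = 17 → r.
Extended square: lon ⌊0.03849/0.00833333⌋ = 4; lat ⌊0.01928/0.00416667⌋ = 4.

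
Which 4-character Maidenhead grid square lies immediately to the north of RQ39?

Latitude square 9; +1 → 10, wraps to 0, carry into field.
Latitude field Q = 16; +1 → 17 = R.
The longitude characters are unchanged.

RR30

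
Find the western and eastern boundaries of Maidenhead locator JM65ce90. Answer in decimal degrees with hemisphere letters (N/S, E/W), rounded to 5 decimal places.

12.24167° E, 12.25000° E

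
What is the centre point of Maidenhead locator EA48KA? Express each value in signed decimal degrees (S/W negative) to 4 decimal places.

-81.9792, -91.1250

Field E=4, A=0: +4·20° lon, +0·10° lat → SW at lon -100°, lat -90°.
Square 4, 8: +4·2° lon, +8·1° lat → SW at lon -92°, lat -82°.
Subsquare k=10, a=0: +10·0.0833333° lon, +0·0.0416667° lat → SW at lon -91.1667°, lat -82°.
Cell spans 0.0833333° lon × 0.0416667° lat. Centre is SW corner plus half of each.
latitude -81.9792, longitude -91.1250.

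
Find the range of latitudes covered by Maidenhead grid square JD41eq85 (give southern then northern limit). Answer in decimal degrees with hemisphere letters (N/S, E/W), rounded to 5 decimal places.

58.31250° S, 58.30833° S

Field J=9, D=3: +9·20° lon, +3·10° lat → SW at lon 0°, lat -60°.
Square 4, 1: +4·2° lon, +1·1° lat → SW at lon 8°, lat -59°.
Subsquare e=4, q=16: +4·0.0833333° lon, +16·0.0416667° lat → SW at lon 8.33333°, lat -58.3333°.
Extended square 8, 5: +8·0.00833333° lon, +5·0.00416667° lat → SW at lon 8.4°, lat -58.3125°.
Cell spans 0.00833333° lon × 0.00416667° lat.
south 58.31250° S, north 58.30833° S.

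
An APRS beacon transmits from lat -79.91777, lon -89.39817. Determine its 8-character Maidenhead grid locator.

EB50hb29

Shift to the Maidenhead origin (180°W, 90°S): lon 90.60183, lat 10.08223.
Field: 90.60183/20 → 4 → E, 10.08223/10 → 1 → B; chars EB.
Square: 10.60183/2 → 5, 0.08223/1 → 0; chars 50.
Subsquare: 0.60183/0.0833333 → 7 → h, 0.08223/0.0416667 → 1 → b; chars hb.
Extended square: 0.01850/0.00833333 → 2, 0.04056/0.00416667 → 9; chars 29.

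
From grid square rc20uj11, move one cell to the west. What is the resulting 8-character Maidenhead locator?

RC20uj01

Longitude extended square 1; −1 → 0.
The latitude characters are unchanged.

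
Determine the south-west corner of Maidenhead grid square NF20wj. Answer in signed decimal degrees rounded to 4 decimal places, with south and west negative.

-39.6250, 85.8333

Field N=13, F=5: +13·20° lon, +5·10° lat → SW at lon 80°, lat -40°.
Square 2, 0: +2·2° lon, +0·1° lat → SW at lon 84°, lat -40°.
Subsquare w=22, j=9: +22·0.0833333° lon, +9·0.0416667° lat → SW at lon 85.8333°, lat -39.625°.
latitude -39.6250, longitude 85.8333.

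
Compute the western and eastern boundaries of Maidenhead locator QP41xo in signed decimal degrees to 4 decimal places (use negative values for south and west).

Field Q=16, P=15: +16·20° lon, +15·10° lat → SW at lon 140°, lat 60°.
Square 4, 1: +4·2° lon, +1·1° lat → SW at lon 148°, lat 61°.
Subsquare x=23, o=14: +23·0.0833333° lon, +14·0.0416667° lat → SW at lon 149.917°, lat 61.5833°.
Cell spans 0.0833333° lon × 0.0416667° lat.
west 149.9167, east 150.0000.

149.9167, 150.0000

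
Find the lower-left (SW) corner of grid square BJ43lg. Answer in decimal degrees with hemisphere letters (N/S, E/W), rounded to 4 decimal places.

3.2500° N, 151.0833° W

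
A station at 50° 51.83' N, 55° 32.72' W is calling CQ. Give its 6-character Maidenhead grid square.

GO20fu

Add 180° to longitude and 90° to latitude: 124.4547, 140.8638.
Field (20°×10°, letters A–R): 124.4547/20 → 6 → G, 140.8638/10 → 14 → O; chars GO.
Square (2°×1°, digits 0–9): 4.4547/2 → 2, 0.8638/1 → 0; chars 20.
Subsquare (5′×2.5′, letters a–x): 0.4547/0.0833333 → 5 → f, 0.8638/0.0416667 → 20 → u; chars fu.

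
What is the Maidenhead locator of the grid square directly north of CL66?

CL67

Latitude square 6; +1 → 7.
The longitude characters are unchanged.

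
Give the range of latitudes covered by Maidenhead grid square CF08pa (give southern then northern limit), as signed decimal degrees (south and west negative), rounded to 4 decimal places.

-32.0000, -31.9583

Field C=2, F=5: +2·20° lon, +5·10° lat → SW at lon -140°, lat -40°.
Square 0, 8: +0·2° lon, +8·1° lat → SW at lon -140°, lat -32°.
Subsquare p=15, a=0: +15·0.0833333° lon, +0·0.0416667° lat → SW at lon -138.75°, lat -32°.
Cell spans 0.0833333° lon × 0.0416667° lat.
south -32.0000, north -31.9583.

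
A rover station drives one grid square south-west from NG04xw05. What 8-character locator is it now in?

Longitude extended square 0; −1 → -1, wraps to 9, carry into subsquare.
Longitude subsquare x = 23; −1 → 22 = w.
Latitude extended square 5; −1 → 4.

NG04ww94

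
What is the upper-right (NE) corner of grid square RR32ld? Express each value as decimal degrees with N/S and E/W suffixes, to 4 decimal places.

Field R=17, R=17: +17·20° lon, +17·10° lat → SW at lon 160°, lat 80°.
Square 3, 2: +3·2° lon, +2·1° lat → SW at lon 166°, lat 82°.
Subsquare l=11, d=3: +11·0.0833333° lon, +3·0.0416667° lat → SW at lon 166.917°, lat 82.125°.
Cell spans 0.0833333° lon × 0.0416667° lat. NE corner is SW corner plus one full cell.
latitude 82.1667° N, longitude 167.0000° E.

82.1667° N, 167.0000° E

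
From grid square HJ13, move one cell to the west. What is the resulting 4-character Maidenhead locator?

Longitude square 1; −1 → 0.
The latitude characters are unchanged.

HJ03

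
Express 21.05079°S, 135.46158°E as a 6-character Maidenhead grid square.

Shift to the Maidenhead origin (180°W, 90°S): lon 315.4616, lat 68.9492.
Field (20°×10°, letters A–R): lon ⌊315.4616/20⌋ = 15 → P; lat ⌊68.9492/10⌋ = 6 → G.
Square (2°×1°, digits 0–9): lon ⌊15.4616/2⌋ = 7; lat ⌊8.9492/1⌋ = 8.
Subsquare (5′×2.5′, letters a–x): lon ⌊1.4616/0.0833333⌋ = 17 → r; lat ⌊0.9492/0.0416667⌋ = 22 → w.

PG78rw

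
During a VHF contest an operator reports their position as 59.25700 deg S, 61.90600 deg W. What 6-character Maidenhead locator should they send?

FD90br

Shift to the Maidenhead origin (180°W, 90°S): lon 118.0940, lat 30.7430.
Field: 118.0940/20 → 5 → F, 30.7430/10 → 3 → D; chars FD.
Square: 18.0940/2 → 9, 0.7430/1 → 0; chars 90.
Subsquare: 0.0940/0.0833333 → 1 → b, 0.7430/0.0416667 → 17 → r; chars br.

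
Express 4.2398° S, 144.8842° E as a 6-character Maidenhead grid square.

Offset from 180°W / 90°S: lon 324.8842°, lat 85.7602°.
Field: 324.8842/20 → 16 → Q, 85.7602/10 → 8 → I; chars QI.
Square: 4.8842/2 → 2, 5.7602/1 → 5; chars 25.
Subsquare: 0.8842/0.0833333 → 10 → k, 0.7602/0.0416667 → 18 → s; chars ks.

QI25ks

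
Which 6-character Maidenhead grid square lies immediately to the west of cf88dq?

CF88cq

Longitude subsquare d = 3; −1 → 2 = c.
The latitude characters are unchanged.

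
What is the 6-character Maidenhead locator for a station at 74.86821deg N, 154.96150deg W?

BQ24mu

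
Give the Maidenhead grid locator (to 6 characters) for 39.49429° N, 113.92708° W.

Shift to the Maidenhead origin (180°W, 90°S): lon 66.0729, lat 129.4943.
Field (20°×10°, letters A–R): 66.0729/20 → 3 → D, 129.4943/10 → 12 → M; chars DM.
Square (2°×1°, digits 0–9): 6.0729/2 → 3, 9.4943/1 → 9; chars 39.
Subsquare (5′×2.5′, letters a–x): 0.0729/0.0833333 → 0 → a, 0.4943/0.0416667 → 11 → l; chars al.

DM39al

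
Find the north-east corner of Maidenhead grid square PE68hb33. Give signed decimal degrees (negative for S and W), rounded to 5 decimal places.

-41.94167, 132.61667

Field P=15, E=4: +15·20° lon, +4·10° lat → SW at lon 120°, lat -50°.
Square 6, 8: +6·2° lon, +8·1° lat → SW at lon 132°, lat -42°.
Subsquare h=7, b=1: +7·0.0833333° lon, +1·0.0416667° lat → SW at lon 132.583°, lat -41.9583°.
Extended square 3, 3: +3·0.00833333° lon, +3·0.00416667° lat → SW at lon 132.608°, lat -41.9458°.
Cell spans 0.00833333° lon × 0.00416667° lat. NE corner is SW corner plus one full cell.
latitude -41.94167, longitude 132.61667.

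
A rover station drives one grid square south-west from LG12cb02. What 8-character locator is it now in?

Longitude extended square 0; −1 → -1, wraps to 9, carry into subsquare.
Longitude subsquare c = 2; −1 → 1 = b.
Latitude extended square 2; −1 → 1.

LG12bb91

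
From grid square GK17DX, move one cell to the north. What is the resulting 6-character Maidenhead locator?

Latitude subsquare x = 23; +1 → 24, wraps to 0 = a, carry into square.
Latitude square 7; +1 → 8.
The longitude characters are unchanged.

GK18da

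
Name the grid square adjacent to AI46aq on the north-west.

AI36xr

Longitude subsquare a = 0; −1 → -1, wraps to 23 = x, carry into square.
Longitude square 4; −1 → 3.
Latitude subsquare q = 16; +1 → 17 = r.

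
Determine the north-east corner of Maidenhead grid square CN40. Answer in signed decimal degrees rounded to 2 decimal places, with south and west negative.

Field C=2, N=13: +2·20° lon, +13·10° lat → SW at lon -140°, lat 40°.
Square 4, 0: +4·2° lon, +0·1° lat → SW at lon -132°, lat 40°.
Cell spans 2° lon × 1° lat. NE corner is SW corner plus one full cell.
latitude 41.00, longitude -130.00.

41.00, -130.00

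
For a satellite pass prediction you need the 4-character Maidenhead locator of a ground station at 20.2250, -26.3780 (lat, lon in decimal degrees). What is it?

Shift to the Maidenhead origin (180°W, 90°S): lon 153.62, lat 110.22.
Field: lon ⌊153.62/20⌋ = 7 → H; lat ⌊110.22/10⌋ = 11 → L.
Square: lon ⌊13.62/2⌋ = 6; lat ⌊0.22/1⌋ = 0.

HL60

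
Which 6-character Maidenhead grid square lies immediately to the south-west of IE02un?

Longitude subsquare u = 20; −1 → 19 = t.
Latitude subsquare n = 13; −1 → 12 = m.

IE02tm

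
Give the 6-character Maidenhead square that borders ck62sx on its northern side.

CK63sa

Latitude subsquare x = 23; +1 → 24, wraps to 0 = a, carry into square.
Latitude square 2; +1 → 3.
The longitude characters are unchanged.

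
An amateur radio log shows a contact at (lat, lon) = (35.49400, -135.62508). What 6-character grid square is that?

CM25el

Offset from 180°W / 90°S: lon 44.3749°, lat 125.4940°.
Field: 44.3749/20 → 2 → C, 125.4940/10 → 12 → M; chars CM.
Square: 4.3749/2 → 2, 5.4940/1 → 5; chars 25.
Subsquare: 0.3749/0.0833333 → 4 → e, 0.4940/0.0416667 → 11 → l; chars el.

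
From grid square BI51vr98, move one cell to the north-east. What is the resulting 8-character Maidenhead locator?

Longitude extended square 9; +1 → 10, wraps to 0, carry into subsquare.
Longitude subsquare v = 21; +1 → 22 = w.
Latitude extended square 8; +1 → 9.

BI51wr09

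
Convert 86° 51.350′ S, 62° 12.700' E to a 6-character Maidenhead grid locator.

MA13cd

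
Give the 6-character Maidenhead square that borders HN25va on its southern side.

HN24vx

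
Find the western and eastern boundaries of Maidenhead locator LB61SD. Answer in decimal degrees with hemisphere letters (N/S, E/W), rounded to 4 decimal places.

Field L=11, B=1: +11·20° lon, +1·10° lat → SW at lon 40°, lat -80°.
Square 6, 1: +6·2° lon, +1·1° lat → SW at lon 52°, lat -79°.
Subsquare s=18, d=3: +18·0.0833333° lon, +3·0.0416667° lat → SW at lon 53.5°, lat -78.875°.
Cell spans 0.0833333° lon × 0.0416667° lat.
west 53.5000° E, east 53.5833° E.

53.5000° E, 53.5833° E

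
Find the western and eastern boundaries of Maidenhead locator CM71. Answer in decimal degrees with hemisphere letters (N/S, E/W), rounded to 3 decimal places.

Field C=2, M=12: +2·20° lon, +12·10° lat → SW at lon -140°, lat 30°.
Square 7, 1: +7·2° lon, +1·1° lat → SW at lon -126°, lat 31°.
Cell spans 2° lon × 1° lat.
west 126.000° W, east 124.000° W.

126.000° W, 124.000° W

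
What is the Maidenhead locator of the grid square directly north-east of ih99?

JI00

Longitude square 9; +1 → 10, wraps to 0, carry into field.
Longitude field I = 8; +1 → 9 = J.
Latitude square 9; +1 → 10, wraps to 0, carry into field.
Latitude field H = 7; +1 → 8 = I.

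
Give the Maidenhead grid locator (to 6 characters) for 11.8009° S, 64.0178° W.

FH78xe

Offset from 180°W / 90°S: lon 115.9822°, lat 78.1991°.
Field: 115.9822/20 → 5 → F, 78.1991/10 → 7 → H; chars FH.
Square: 15.9822/2 → 7, 8.1991/1 → 8; chars 78.
Subsquare: 1.9822/0.0833333 → 23 → x, 0.1991/0.0416667 → 4 → e; chars xe.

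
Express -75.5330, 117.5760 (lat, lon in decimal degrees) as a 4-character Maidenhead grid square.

OB84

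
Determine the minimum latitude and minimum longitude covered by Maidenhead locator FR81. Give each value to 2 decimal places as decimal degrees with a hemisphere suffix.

81.00° N, 64.00° W

Field F=5, R=17: +5·20° lon, +17·10° lat → SW at lon -80°, lat 80°.
Square 8, 1: +8·2° lon, +1·1° lat → SW at lon -64°, lat 81°.
latitude 81.00° N, longitude 64.00° W.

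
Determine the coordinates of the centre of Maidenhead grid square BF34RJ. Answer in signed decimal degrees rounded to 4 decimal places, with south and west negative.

-35.6042, -152.5417

Field B=1, F=5: +1·20° lon, +5·10° lat → SW at lon -160°, lat -40°.
Square 3, 4: +3·2° lon, +4·1° lat → SW at lon -154°, lat -36°.
Subsquare r=17, j=9: +17·0.0833333° lon, +9·0.0416667° lat → SW at lon -152.583°, lat -35.625°.
Cell spans 0.0833333° lon × 0.0416667° lat. Centre is SW corner plus half of each.
latitude -35.6042, longitude -152.5417.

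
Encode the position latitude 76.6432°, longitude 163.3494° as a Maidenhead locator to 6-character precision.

Add 180° to longitude and 90° to latitude: 343.3494, 166.6432.
Field (20°×10°, letters A–R): lon ⌊343.3494/20⌋ = 17 → R; lat ⌊166.6432/10⌋ = 16 → Q.
Square (2°×1°, digits 0–9): lon ⌊3.3494/2⌋ = 1; lat ⌊6.6432/1⌋ = 6.
Subsquare (5′×2.5′, letters a–x): lon ⌊1.3494/0.0833333⌋ = 16 → q; lat ⌊0.6432/0.0416667⌋ = 15 → p.

RQ16qp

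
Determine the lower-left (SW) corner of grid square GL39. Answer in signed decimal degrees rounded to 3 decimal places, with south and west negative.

29.000, -54.000

Field G=6, L=11: +6·20° lon, +11·10° lat → SW at lon -60°, lat 20°.
Square 3, 9: +3·2° lon, +9·1° lat → SW at lon -54°, lat 29°.
latitude 29.000, longitude -54.000.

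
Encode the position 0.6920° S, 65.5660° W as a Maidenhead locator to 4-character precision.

Add 180° to longitude and 90° to latitude: 114.43, 89.31.
Field (20°×10°, letters A–R): 114.43/20 → 5 → F, 89.31/10 → 8 → I; chars FI.
Square (2°×1°, digits 0–9): 14.43/2 → 7, 9.31/1 → 9; chars 79.

FI79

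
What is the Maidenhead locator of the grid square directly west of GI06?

FI96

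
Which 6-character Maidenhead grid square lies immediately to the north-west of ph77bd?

PH77ae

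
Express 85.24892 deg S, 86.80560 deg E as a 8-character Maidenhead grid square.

Offset from 180°W / 90°S: lon 266.80560°, lat 4.75108°.
Field (20°×10°, letters A–R): lon ⌊266.80560/20⌋ = 13 → N; lat ⌊4.75108/10⌋ = 0 → A.
Square (2°×1°, digits 0–9): lon ⌊6.80560/2⌋ = 3; lat ⌊4.75108/1⌋ = 4.
Subsquare (5′×2.5′, letters a–x): lon ⌊0.80560/0.0833333⌋ = 9 → j; lat ⌊0.75108/0.0416667⌋ = 18 → s.
Extended square (30″×15″, digits 0–9): lon ⌊0.05560/0.00833333⌋ = 6; lat ⌊0.00108/0.00416667⌋ = 0.

NA34js60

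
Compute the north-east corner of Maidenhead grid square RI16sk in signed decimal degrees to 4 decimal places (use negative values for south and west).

Field R=17, I=8: +17·20° lon, +8·10° lat → SW at lon 160°, lat -10°.
Square 1, 6: +1·2° lon, +6·1° lat → SW at lon 162°, lat -4°.
Subsquare s=18, k=10: +18·0.0833333° lon, +10·0.0416667° lat → SW at lon 163.5°, lat -3.58333°.
Cell spans 0.0833333° lon × 0.0416667° lat. NE corner is SW corner plus one full cell.
latitude -3.5417, longitude 163.5833.

-3.5417, 163.5833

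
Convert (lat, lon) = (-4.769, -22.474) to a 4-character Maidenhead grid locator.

Shift to the Maidenhead origin (180°W, 90°S): lon 157.53, lat 85.23.
Field: 157.53/20 → 7 → H, 85.23/10 → 8 → I; chars HI.
Square: 17.53/2 → 8, 5.23/1 → 5; chars 85.

HI85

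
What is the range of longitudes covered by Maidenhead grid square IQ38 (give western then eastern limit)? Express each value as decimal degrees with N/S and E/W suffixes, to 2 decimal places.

14.00° W, 12.00° W

Field I=8, Q=16: +8·20° lon, +16·10° lat → SW at lon -20°, lat 70°.
Square 3, 8: +3·2° lon, +8·1° lat → SW at lon -14°, lat 78°.
Cell spans 2° lon × 1° lat.
west 14.00° W, east 12.00° W.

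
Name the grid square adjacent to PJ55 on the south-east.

PJ64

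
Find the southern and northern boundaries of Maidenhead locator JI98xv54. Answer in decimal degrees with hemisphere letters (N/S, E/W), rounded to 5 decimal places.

1.10833° S, 1.10417° S

Field J=9, I=8: +9·20° lon, +8·10° lat → SW at lon 0°, lat -10°.
Square 9, 8: +9·2° lon, +8·1° lat → SW at lon 18°, lat -2°.
Subsquare x=23, v=21: +23·0.0833333° lon, +21·0.0416667° lat → SW at lon 19.9167°, lat -1.125°.
Extended square 5, 4: +5·0.00833333° lon, +4·0.00416667° lat → SW at lon 19.9583°, lat -1.10833°.
Cell spans 0.00833333° lon × 0.00416667° lat.
south 1.10833° S, north 1.10417° S.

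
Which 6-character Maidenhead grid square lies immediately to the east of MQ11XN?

Longitude subsquare x = 23; +1 → 24, wraps to 0 = a, carry into square.
Longitude square 1; +1 → 2.
The latitude characters are unchanged.

MQ21an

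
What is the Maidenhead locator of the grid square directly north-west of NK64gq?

NK64fr

Longitude subsquare g = 6; −1 → 5 = f.
Latitude subsquare q = 16; +1 → 17 = r.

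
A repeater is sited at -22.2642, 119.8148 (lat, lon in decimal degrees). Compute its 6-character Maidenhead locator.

Shift to the Maidenhead origin (180°W, 90°S): lon 299.8148, lat 67.7358.
Field: 299.8148/20 → 14 → O, 67.7358/10 → 6 → G; chars OG.
Square: 19.8148/2 → 9, 7.7358/1 → 7; chars 97.
Subsquare: 1.8148/0.0833333 → 21 → v, 0.7358/0.0416667 → 17 → r; chars vr.

OG97vr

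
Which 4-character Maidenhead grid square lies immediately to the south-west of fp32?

FP21

Longitude square 3; −1 → 2.
Latitude square 2; −1 → 1.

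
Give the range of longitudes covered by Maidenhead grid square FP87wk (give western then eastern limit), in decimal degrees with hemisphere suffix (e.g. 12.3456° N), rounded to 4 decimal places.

62.1667° W, 62.0833° W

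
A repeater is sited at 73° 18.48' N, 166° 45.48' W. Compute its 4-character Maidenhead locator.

Offset from 180°W / 90°S: lon 13.24°, lat 163.31°.
Field: lon ⌊13.24/20⌋ = 0 → A; lat ⌊163.31/10⌋ = 16 → Q.
Square: lon ⌊13.24/2⌋ = 6; lat ⌊3.31/1⌋ = 3.

AQ63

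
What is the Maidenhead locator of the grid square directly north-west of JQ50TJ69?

JQ50tk50

Longitude extended square 6; −1 → 5.
Latitude extended square 9; +1 → 10, wraps to 0, carry into subsquare.
Latitude subsquare j = 9; +1 → 10 = k.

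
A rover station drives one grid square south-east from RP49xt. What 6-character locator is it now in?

RP59as

Longitude subsquare x = 23; +1 → 24, wraps to 0 = a, carry into square.
Longitude square 4; +1 → 5.
Latitude subsquare t = 19; −1 → 18 = s.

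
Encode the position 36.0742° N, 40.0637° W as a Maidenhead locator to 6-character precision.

Offset from 180°W / 90°S: lon 139.9363°, lat 126.0742°.
Field: 139.9363/20 → 6 → G, 126.0742/10 → 12 → M; chars GM.
Square: 19.9363/2 → 9, 6.0742/1 → 6; chars 96.
Subsquare: 1.9363/0.0833333 → 23 → x, 0.0742/0.0416667 → 1 → b; chars xb.

GM96xb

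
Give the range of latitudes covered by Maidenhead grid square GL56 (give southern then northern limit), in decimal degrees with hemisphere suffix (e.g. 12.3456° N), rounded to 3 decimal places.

26.000° N, 27.000° N

Field G=6, L=11: +6·20° lon, +11·10° lat → SW at lon -60°, lat 20°.
Square 5, 6: +5·2° lon, +6·1° lat → SW at lon -50°, lat 26°.
Cell spans 2° lon × 1° lat.
south 26.000° N, north 27.000° N.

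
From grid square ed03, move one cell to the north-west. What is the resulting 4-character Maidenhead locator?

Longitude square 0; −1 → -1, wraps to 9, carry into field.
Longitude field E = 4; −1 → 3 = D.
Latitude square 3; +1 → 4.

DD94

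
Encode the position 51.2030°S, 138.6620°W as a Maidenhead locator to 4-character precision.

CD08

Offset from 180°W / 90°S: lon 41.34°, lat 38.80°.
Field: lon ⌊41.34/20⌋ = 2 → C; lat ⌊38.80/10⌋ = 3 → D.
Square: lon ⌊1.34/2⌋ = 0; lat ⌊8.80/1⌋ = 8.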